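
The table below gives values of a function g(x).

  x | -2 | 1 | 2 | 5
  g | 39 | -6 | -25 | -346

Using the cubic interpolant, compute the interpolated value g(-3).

110

Using Newton's divided-difference form:
g[-2,1] = (-6 - 39) / (1 - (-2)) = -15
g[1,2] = (-25 - (-6)) / (2 - 1) = -19
g[2,5] = (-346 - (-25)) / (5 - 2) = -107
g[-2,1,2] = (-19 - (-15)) / (2 - (-2)) = -1
g[1,2,5] = (-107 - (-19)) / (5 - 1) = -22
g[-2,1,2,5] = (-22 - (-1)) / (5 - (-2)) = -3
g(-3) = 39 + (-15)·(-1) + (-1)·(-1)·(-4) + (-3)·(-1)·(-4)·(-5) = 110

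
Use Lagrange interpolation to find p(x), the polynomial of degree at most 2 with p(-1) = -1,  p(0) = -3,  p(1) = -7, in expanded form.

p(x) = -x^2 - 3x - 3

Build the Lagrange basis polynomials:
L_0(x) = x(x - 1) / [2] = (1/2)x^2 - (1/2)x
L_1(x) = (x + 1)(x - 1) / [-1] = -x^2 + 1
L_2(x) = (x + 1)x / [2] = (1/2)x^2 + (1/2)x
p(x) = (-1)·L_0 + (-3)·L_1 + (-7)·L_2
  (-1)·L_0(x) = -(1/2)x^2 + (1/2)x
  (-3)·L_1(x) = 3x^2 - 3
  (-7)·L_2(x) = -(7/2)x^2 - (7/2)x
Adding term by term: -x^2 - 3x - 3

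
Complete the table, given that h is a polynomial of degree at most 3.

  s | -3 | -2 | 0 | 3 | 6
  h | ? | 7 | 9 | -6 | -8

The 4 known values determine h uniquely (degree ≤ 3).
Evaluate each Lagrange basis at s = -3:
L_0(-3) = (-3)·(-6)·(-9)/[(-2)·(-5)·(-8)] = 81/40
L_1(-3) = (-1)·(-6)·(-9)/[(2)·(-3)·(-6)] = -3/2
L_2(-3) = (-1)·(-3)·(-9)/[(5)·(3)·(-3)] = 3/5
L_3(-3) = (-1)·(-3)·(-6)/[(8)·(6)·(3)] = -1/8
Sum: 7·(81/40) + 9·(-3/2) + (-6)·(3/5) + (-8)·(-1/8) = -77/40

-77/40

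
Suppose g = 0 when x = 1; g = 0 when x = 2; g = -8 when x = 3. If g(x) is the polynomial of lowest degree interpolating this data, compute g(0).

L_0(0) = (-2)·(-3)/[(-1)·(-2)] = 3
L_1(0) = (-1)·(-3)/[(1)·(-1)] = -3
L_2(0) = (-1)·(-2)/[(2)·(1)] = 1
Sum: 0 + 0 + (-8)·(1) = -8

-8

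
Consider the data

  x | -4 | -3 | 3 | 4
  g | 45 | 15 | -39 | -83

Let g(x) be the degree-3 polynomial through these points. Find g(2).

Evaluate each Lagrange basis at x = 2:
L_0(2) = (5)·(-1)·(-2)/[(-1)·(-7)·(-8)] = -5/28
L_1(2) = (6)·(-1)·(-2)/[(1)·(-6)·(-7)] = 2/7
L_2(2) = (6)·(5)·(-2)/[(7)·(6)·(-1)] = 10/7
L_3(2) = (6)·(5)·(-1)/[(8)·(7)·(1)] = -15/28
Sum: 45·(-5/28) + 15·(2/7) + (-39)·(10/7) + (-83)·(-15/28) = -15

-15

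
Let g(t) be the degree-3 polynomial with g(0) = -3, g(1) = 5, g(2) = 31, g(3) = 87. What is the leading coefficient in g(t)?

L_0(t) = (t - 1)(t - 2)(t - 3) / [-6] = -(1/6)t^3 + t^2 - (11/6)t + 1
L_1(t) = t(t - 2)(t - 3) / [2] = (1/2)t^3 - (5/2)t^2 + 3t
L_2(t) = t(t - 1)(t - 3) / [-2] = -(1/2)t^3 + 2t^2 - (3/2)t
L_3(t) = t(t - 1)(t - 2) / [6] = (1/6)t^3 - (1/2)t^2 + (1/3)t
g(t) = (-3)·L_0 + 5·L_1 + 31·L_2 + 87·L_3
Only the coefficient of t^3 is needed; take it from each L_i and combine:
(-3)·(-1/6) + 5·(1/2) + 31·(-1/2) + 87·(1/6) = 2

2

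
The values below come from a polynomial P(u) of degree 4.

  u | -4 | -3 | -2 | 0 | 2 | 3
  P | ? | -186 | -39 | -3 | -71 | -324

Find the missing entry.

The 5 known values determine P uniquely (degree ≤ 4).
Evaluate each Lagrange basis at u = -4:
L_0(-4) = (-2)·(-4)·(-6)·(-7)/[(-1)·(-3)·(-5)·(-6)] = 56/15
L_1(-4) = (-1)·(-4)·(-6)·(-7)/[(1)·(-2)·(-4)·(-5)] = -21/5
L_2(-4) = (-1)·(-2)·(-6)·(-7)/[(3)·(2)·(-2)·(-3)] = 7/3
L_3(-4) = (-1)·(-2)·(-4)·(-7)/[(5)·(4)·(2)·(-1)] = -7/5
L_4(-4) = (-1)·(-2)·(-4)·(-6)/[(6)·(5)·(3)·(1)] = 8/15
Sum: (-186)·(56/15) + (-39)·(-21/5) + (-3)·(7/3) + (-71)·(-7/5) + (-324)·(8/15) = -611

-611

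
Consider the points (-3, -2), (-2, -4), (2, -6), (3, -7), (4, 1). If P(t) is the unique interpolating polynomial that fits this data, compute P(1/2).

Evaluate each Lagrange basis at t = 1/2:
L_0(1/2) = (5/2)·(-3/2)·(-5/2)·(-7/2)/[(-1)·(-5)·(-6)·(-7)] = -5/32
L_1(1/2) = (7/2)·(-3/2)·(-5/2)·(-7/2)/[(1)·(-4)·(-5)·(-6)] = 49/128
L_2(1/2) = (7/2)·(5/2)·(-5/2)·(-7/2)/[(5)·(4)·(-1)·(-2)] = 245/128
L_3(1/2) = (7/2)·(5/2)·(-3/2)·(-7/2)/[(6)·(5)·(1)·(-1)] = -49/32
L_4(1/2) = (7/2)·(5/2)·(-3/2)·(-5/2)/[(7)·(6)·(2)·(1)] = 25/64
Sum: (-2)·(-5/32) + (-4)·(49/128) + (-6)·(245/128) + (-7)·(-49/32) + 1·(25/64) = -51/32

-51/32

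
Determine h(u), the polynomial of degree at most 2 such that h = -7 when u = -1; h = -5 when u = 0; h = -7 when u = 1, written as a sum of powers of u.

Newton's divided differences:
h[-1,0] = (-5 - (-7)) / (0 - (-1)) = 2
h[0,1] = (-7 - (-5)) / (1 - 0) = -2
h[-1,0,1] = (-2 - 2) / (1 - (-1)) = -2
h(u) = -7 + 2·(u + 1) + (-2)·(u + 1)u
Expanding: h(u) = -2u^2 - 5

h(u) = -2u^2 - 5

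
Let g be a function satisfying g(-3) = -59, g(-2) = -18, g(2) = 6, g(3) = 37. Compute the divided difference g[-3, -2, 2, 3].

g[-3,-2] = (-18 - (-59)) / (-2 - (-3)) = 41
g[-2,2] = (6 - (-18)) / (2 - (-2)) = 6
g[2,3] = (37 - 6) / (3 - 2) = 31
g[-3,-2,2] = (6 - 41) / (2 - (-3)) = -7
g[-2,2,3] = (31 - 6) / (3 - (-2)) = 5
g[-3,-2,2,3] = (5 - (-7)) / (3 - (-3)) = 2

2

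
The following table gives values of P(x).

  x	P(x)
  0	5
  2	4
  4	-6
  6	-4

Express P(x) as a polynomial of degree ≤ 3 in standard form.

Build the Lagrange basis polynomials:
L_0(x) = (x - 2)(x - 4)(x - 6) / [-48] = -(1/48)x^3 + (1/4)x^2 - (11/12)x + 1
L_1(x) = x(x - 4)(x - 6) / [16] = (1/16)x^3 - (5/8)x^2 + (3/2)x
L_2(x) = x(x - 2)(x - 6) / [-16] = -(1/16)x^3 + (1/2)x^2 - (3/4)x
L_3(x) = x(x - 2)(x - 4) / [48] = (1/48)x^3 - (1/8)x^2 + (1/6)x
P(x) = 5·L_0 + 4·L_1 + (-6)·L_2 + (-4)·L_3
  5·L_0(x) = -(5/48)x^3 + (5/4)x^2 - (55/12)x + 5
  4·L_1(x) = (1/4)x^3 - (5/2)x^2 + 6x
  (-6)·L_2(x) = (3/8)x^3 - 3x^2 + (9/2)x
  (-4)·L_3(x) = -(1/12)x^3 + (1/2)x^2 - (2/3)x
Adding term by term: (7/16)x^3 - (15/4)x^2 + (21/4)x + 5

P(x) = (7/16)x^3 - (15/4)x^2 + (21/4)x + 5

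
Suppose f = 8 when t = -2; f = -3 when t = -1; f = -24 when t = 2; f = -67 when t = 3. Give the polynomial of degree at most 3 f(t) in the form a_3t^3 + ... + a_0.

f(t) = -2t^3 - t^2 - 4

Build the Lagrange basis polynomials:
L_0(t) = (t + 1)(t - 2)(t - 3) / [-20] = -(1/20)t^3 + (1/5)t^2 - (1/20)t - 3/10
L_1(t) = (t + 2)(t - 2)(t - 3) / [12] = (1/12)t^3 - (1/4)t^2 - (1/3)t + 1
L_2(t) = (t + 2)(t + 1)(t - 3) / [-12] = -(1/12)t^3 + (7/12)t + 1/2
L_3(t) = (t + 2)(t + 1)(t - 2) / [20] = (1/20)t^3 + (1/20)t^2 - (1/5)t - 1/5
f(t) = 8·L_0 + (-3)·L_1 + (-24)·L_2 + (-67)·L_3
  8·L_0(t) = -(2/5)t^3 + (8/5)t^2 - (2/5)t - 12/5
  (-3)·L_1(t) = -(1/4)t^3 + (3/4)t^2 + t - 3
  (-24)·L_2(t) = 2t^3 - 14t - 12
  (-67)·L_3(t) = -(67/20)t^3 - (67/20)t^2 + (67/5)t + 67/5
Adding term by term: -2t^3 - t^2 - 4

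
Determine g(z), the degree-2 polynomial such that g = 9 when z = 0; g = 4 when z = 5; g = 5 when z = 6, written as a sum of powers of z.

g(z) = (1/3)z^2 - (8/3)z + 9

Build the Lagrange basis polynomials:
L_0(z) = (z - 5)(z - 6) / [30] = (1/30)z^2 - (11/30)z + 1
L_1(z) = z(z - 6) / [-5] = -(1/5)z^2 + (6/5)z
L_2(z) = z(z - 5) / [6] = (1/6)z^2 - (5/6)z
g(z) = 9·L_0 + 4·L_1 + 5·L_2
  9·L_0(z) = (3/10)z^2 - (33/10)z + 9
  4·L_1(z) = -(4/5)z^2 + (24/5)z
  5·L_2(z) = (5/6)z^2 - (25/6)z
Adding term by term: (1/3)z^2 - (8/3)z + 9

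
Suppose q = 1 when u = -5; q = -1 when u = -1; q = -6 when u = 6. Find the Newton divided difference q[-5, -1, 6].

q[-5,-1] = (-1 - 1) / (-1 - (-5)) = -1/2
q[-1,6] = (-6 - (-1)) / (6 - (-1)) = -5/7
q[-5,-1,6] = (-5/7 - (-1/2)) / (6 - (-5)) = -3/154

-3/154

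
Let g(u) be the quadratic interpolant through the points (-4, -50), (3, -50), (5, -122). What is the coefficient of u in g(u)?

-4

L_0(u) = (u - 3)(u - 5) / [63] = (1/63)u^2 - (8/63)u + 5/21
L_1(u) = (u + 4)(u - 5) / [-14] = -(1/14)u^2 + (1/14)u + 10/7
L_2(u) = (u + 4)(u - 3) / [18] = (1/18)u^2 + (1/18)u - 2/3
g(u) = (-50)·L_0 + (-50)·L_1 + (-122)·L_2
Only the coefficient of u is needed; take it from each L_i and combine:
(-50)·(-8/63) + (-50)·(1/14) + (-122)·(1/18) = -4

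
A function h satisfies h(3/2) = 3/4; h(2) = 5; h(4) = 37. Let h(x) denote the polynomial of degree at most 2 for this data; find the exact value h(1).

-2

Using Newton's divided-difference form:
h[3/2,2] = (5 - 3/4) / (2 - 3/2) = 17/2
h[2,4] = (37 - 5) / (4 - 2) = 16
h[3/2,2,4] = (16 - 17/2) / (4 - 3/2) = 3
h(1) = 3/4 + (17/2)·(-1/2) + 3·(-1/2)·(-1) = -2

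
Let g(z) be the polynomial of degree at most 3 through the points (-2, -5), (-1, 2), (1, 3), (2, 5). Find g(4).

Evaluate each Lagrange basis at z = 4:
L_0(4) = (5)·(3)·(2)/[(-1)·(-3)·(-4)] = -5/2
L_1(4) = (6)·(3)·(2)/[(1)·(-2)·(-3)] = 6
L_2(4) = (6)·(5)·(2)/[(3)·(2)·(-1)] = -10
L_3(4) = (6)·(5)·(3)/[(4)·(3)·(1)] = 15/2
Sum: (-5)·(-5/2) + 2·(6) + 3·(-10) + 5·(15/2) = 32

32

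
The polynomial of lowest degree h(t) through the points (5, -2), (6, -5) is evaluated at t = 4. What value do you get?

L_0(4) = (-2)/[(-1)] = 2
L_1(4) = (-1)/[(1)] = -1
Sum: (-2)·(2) + (-5)·(-1) = 1

1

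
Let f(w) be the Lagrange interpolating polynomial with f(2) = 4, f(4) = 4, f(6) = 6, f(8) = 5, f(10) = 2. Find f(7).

Evaluate each Lagrange basis at w = 7:
L_0(7) = (3)·(1)·(-1)·(-3)/[(-2)·(-4)·(-6)·(-8)] = 3/128
L_1(7) = (5)·(1)·(-1)·(-3)/[(2)·(-2)·(-4)·(-6)] = -5/32
L_2(7) = (5)·(3)·(-1)·(-3)/[(4)·(2)·(-2)·(-4)] = 45/64
L_3(7) = (5)·(3)·(1)·(-3)/[(6)·(4)·(2)·(-2)] = 15/32
L_4(7) = (5)·(3)·(1)·(-1)/[(8)·(6)·(4)·(2)] = -5/128
Sum: 4·(3/128) + 4·(-5/32) + 6·(45/64) + 5·(15/32) + 2·(-5/128) = 381/64

381/64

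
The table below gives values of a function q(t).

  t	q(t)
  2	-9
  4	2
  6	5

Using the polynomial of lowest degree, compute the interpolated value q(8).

L_0(8) = (4)·(2)/[(-2)·(-4)] = 1
L_1(8) = (6)·(2)/[(2)·(-2)] = -3
L_2(8) = (6)·(4)/[(4)·(2)] = 3
Sum: (-9)·(1) + 2·(-3) + 5·(3) = 0

0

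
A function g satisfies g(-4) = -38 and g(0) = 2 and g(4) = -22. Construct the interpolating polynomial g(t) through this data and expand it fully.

Build the Lagrange basis polynomials:
L_0(t) = t(t - 4) / [32] = (1/32)t^2 - (1/8)t
L_1(t) = (t + 4)(t - 4) / [-16] = -(1/16)t^2 + 1
L_2(t) = (t + 4)t / [32] = (1/32)t^2 + (1/8)t
g(t) = (-38)·L_0 + 2·L_1 + (-22)·L_2
  (-38)·L_0(t) = -(19/16)t^2 + (19/4)t
  2·L_1(t) = -(1/8)t^2 + 2
  (-22)·L_2(t) = -(11/16)t^2 - (11/4)t
Adding term by term: -2t^2 + 2t + 2

g(t) = -2t^2 + 2t + 2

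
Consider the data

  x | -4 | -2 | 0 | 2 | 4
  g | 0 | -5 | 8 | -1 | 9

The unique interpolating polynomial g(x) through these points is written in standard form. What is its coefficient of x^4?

The leading coefficient equals the top divided difference g[-4,-2,0,2,4].
g[-4,-2] = (-5 - 0) / (-2 - (-4)) = -5/2
g[-2,0] = (8 - (-5)) / (0 - (-2)) = 13/2
g[0,2] = (-1 - 8) / (2 - 0) = -9/2
g[2,4] = (9 - (-1)) / (4 - 2) = 5
g[-4,-2,0] = (13/2 - (-5/2)) / (0 - (-4)) = 9/4
g[-2,0,2] = (-9/2 - 13/2) / (2 - (-2)) = -11/4
g[0,2,4] = (5 - (-9/2)) / (4 - 0) = 19/8
g[-4,-2,0,2] = (-11/4 - 9/4) / (2 - (-4)) = -5/6
g[-2,0,2,4] = (19/8 - (-11/4)) / (4 - (-2)) = 41/48
g[-4,-2,0,2,4] = (41/48 - (-5/6)) / (4 - (-4)) = 27/128

27/128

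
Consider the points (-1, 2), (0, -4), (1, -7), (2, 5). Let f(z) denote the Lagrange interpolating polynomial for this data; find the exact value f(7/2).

619/8

L_0(7/2) = (7/2)·(5/2)·(3/2)/[(-1)·(-2)·(-3)] = -35/16
L_1(7/2) = (9/2)·(5/2)·(3/2)/[(1)·(-1)·(-2)] = 135/16
L_2(7/2) = (9/2)·(7/2)·(3/2)/[(2)·(1)·(-1)] = -189/16
L_3(7/2) = (9/2)·(7/2)·(5/2)/[(3)·(2)·(1)] = 105/16
Sum: 2·(-35/16) + (-4)·(135/16) + (-7)·(-189/16) + 5·(105/16) = 619/8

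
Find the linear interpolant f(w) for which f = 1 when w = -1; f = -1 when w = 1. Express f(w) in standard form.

f(w) = -w

L_0(w) = (w - 1) / [-2] = -(1/2)w + 1/2
L_1(w) = (w + 1) / [2] = (1/2)w + 1/2
f(w) = 1·L_0 + (-1)·L_1
  1·L_0(w) = -(1/2)w + 1/2
  (-1)·L_1(w) = -(1/2)w - 1/2
Adding term by term: -w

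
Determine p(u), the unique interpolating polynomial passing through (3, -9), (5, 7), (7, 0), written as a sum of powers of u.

p(u) = -(23/8)u^2 + 31u - 609/8

Newton's divided differences:
p[3,5] = (7 - (-9)) / (5 - 3) = 8
p[5,7] = (0 - 7) / (7 - 5) = -7/2
p[3,5,7] = (-7/2 - 8) / (7 - 3) = -23/8
p(u) = -9 + 8·(u - 3) + (-23/8)·(u - 3)(u - 5)
Expanding: p(u) = -(23/8)u^2 + 31u - 609/8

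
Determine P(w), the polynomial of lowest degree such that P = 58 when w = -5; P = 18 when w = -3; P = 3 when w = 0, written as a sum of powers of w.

P(w) = 3w^2 + 4w + 3

Newton's divided differences:
P[-5,-3] = (18 - 58) / (-3 - (-5)) = -20
P[-3,0] = (3 - 18) / (0 - (-3)) = -5
P[-5,-3,0] = (-5 - (-20)) / (0 - (-5)) = 3
P(w) = 58 + (-20)·(w + 5) + 3·(w + 5)(w + 3)
Expanding: P(w) = 3w^2 + 4w + 3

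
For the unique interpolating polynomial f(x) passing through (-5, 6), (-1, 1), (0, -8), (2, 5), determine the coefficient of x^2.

L_0(x) = (x + 1)x(x - 2) / [-140] = -(1/140)x^3 + (1/140)x^2 + (1/70)x
L_1(x) = (x + 5)x(x - 2) / [12] = (1/12)x^3 + (1/4)x^2 - (5/6)x
L_2(x) = (x + 5)(x + 1)(x - 2) / [-10] = -(1/10)x^3 - (2/5)x^2 + (7/10)x + 1
L_3(x) = (x + 5)(x + 1)x / [42] = (1/42)x^3 + (1/7)x^2 + (5/42)x
f(x) = 6·L_0 + 1·L_1 + (-8)·L_2 + 5·L_3
Only the coefficient of x^2 is needed; take it from each L_i and combine:
6·(1/140) + 1·(1/4) + (-8)·(-2/5) + 5·(1/7) = 589/140

589/140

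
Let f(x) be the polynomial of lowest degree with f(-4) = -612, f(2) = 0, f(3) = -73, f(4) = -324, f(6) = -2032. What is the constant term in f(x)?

L_0(x) = (x - 2)(x - 3)(x - 4)(x - 6) / [3360] = (1/3360)x^4 - (1/224)x^3 + (1/42)x^2 - (3/56)x + 3/70
L_1(x) = (x + 4)(x - 3)(x - 4)(x - 6) / [-48] = -(1/48)x^4 + (3/16)x^3 - (1/24)x^2 - 3x + 6
L_2(x) = (x + 4)(x - 2)(x - 4)(x - 6) / [21] = (1/21)x^4 - (8/21)x^3 - (4/21)x^2 + (128/21)x - 64/7
L_3(x) = (x + 4)(x - 2)(x - 3)(x - 6) / [-32] = -(1/32)x^4 + (7/32)x^3 + (1/4)x^2 - (27/8)x + 9/2
L_4(x) = (x + 4)(x - 2)(x - 3)(x - 4) / [240] = (1/240)x^4 - (1/48)x^3 - (1/24)x^2 + (1/3)x - 2/5
f(x) = (-612)·L_0 + 0·L_1 + (-73)·L_2 + (-324)·L_3 + (-2032)·L_4
Only the constant term is needed; take it from each L_i and combine:
(-612)·(3/70) + 0·(6) + (-73)·(-64/7) + (-324)·(9/2) + (-2032)·(-2/5) = -4

-4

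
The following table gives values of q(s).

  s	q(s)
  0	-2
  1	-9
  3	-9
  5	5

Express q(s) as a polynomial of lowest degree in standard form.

Build the Lagrange basis polynomials:
L_0(s) = (s - 1)(s - 3)(s - 5) / [-15] = -(1/15)s^3 + (3/5)s^2 - (23/15)s + 1
L_1(s) = s(s - 3)(s - 5) / [8] = (1/8)s^3 - s^2 + (15/8)s
L_2(s) = s(s - 1)(s - 5) / [-12] = -(1/12)s^3 + (1/2)s^2 - (5/12)s
L_3(s) = s(s - 1)(s - 3) / [40] = (1/40)s^3 - (1/10)s^2 + (3/40)s
q(s) = (-2)·L_0 + (-9)·L_1 + (-9)·L_2 + 5·L_3
  (-2)·L_0(s) = (2/15)s^3 - (6/5)s^2 + (46/15)s - 2
  (-9)·L_1(s) = -(9/8)s^3 + 9s^2 - (135/8)s
  (-9)·L_2(s) = (3/4)s^3 - (9/2)s^2 + (15/4)s
  5·L_3(s) = (1/8)s^3 - (1/2)s^2 + (3/8)s
Adding term by term: -(7/60)s^3 + (14/5)s^2 - (581/60)s - 2

q(s) = -(7/60)s^3 + (14/5)s^2 - (581/60)s - 2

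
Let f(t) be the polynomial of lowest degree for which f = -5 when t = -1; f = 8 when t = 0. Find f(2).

34

Evaluate each Lagrange basis at t = 2:
L_0(2) = (2)/[(-1)] = -2
L_1(2) = (3)/[(1)] = 3
Sum: (-5)·(-2) + 8·(3) = 34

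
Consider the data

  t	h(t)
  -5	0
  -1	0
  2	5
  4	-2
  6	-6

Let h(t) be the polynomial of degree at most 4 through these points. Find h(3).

2428/1155

L_0(3) = (4)·(1)·(-1)·(-3)/[(-4)·(-7)·(-9)·(-11)] = 1/231
L_1(3) = (8)·(1)·(-1)·(-3)/[(4)·(-3)·(-5)·(-7)] = -2/35
L_2(3) = (8)·(4)·(-1)·(-3)/[(7)·(3)·(-2)·(-4)] = 4/7
L_3(3) = (8)·(4)·(1)·(-3)/[(9)·(5)·(2)·(-2)] = 8/15
L_4(3) = (8)·(4)·(1)·(-1)/[(11)·(7)·(4)·(2)] = -4/77
Sum: 0 + 0 + 5·(4/7) + (-2)·(8/15) + (-6)·(-4/77) = 2428/1155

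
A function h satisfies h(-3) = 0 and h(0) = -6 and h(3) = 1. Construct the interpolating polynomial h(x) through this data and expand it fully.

h(x) = (13/18)x^2 + (1/6)x - 6

Build the Lagrange basis polynomials:
L_0(x) = x(x - 3) / [18] = (1/18)x^2 - (1/6)x
L_1(x) = (x + 3)(x - 3) / [-9] = -(1/9)x^2 + 1
L_2(x) = (x + 3)x / [18] = (1/18)x^2 + (1/6)x
h(x) = 0·L_0 + (-6)·L_1 + 1·L_2
  0·L_0(x) = 0
  (-6)·L_1(x) = (2/3)x^2 - 6
  1·L_2(x) = (1/18)x^2 + (1/6)x
Adding term by term: (13/18)x^2 + (1/6)x - 6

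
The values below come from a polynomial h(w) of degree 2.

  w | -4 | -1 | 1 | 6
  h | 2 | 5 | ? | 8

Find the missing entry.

45/7

The 3 known values determine h uniquely (degree ≤ 2).
L_0(1) = (2)·(-5)/[(-3)·(-10)] = -1/3
L_1(1) = (5)·(-5)/[(3)·(-7)] = 25/21
L_2(1) = (5)·(2)/[(10)·(7)] = 1/7
Sum: 2·(-1/3) + 5·(25/21) + 8·(1/7) = 45/7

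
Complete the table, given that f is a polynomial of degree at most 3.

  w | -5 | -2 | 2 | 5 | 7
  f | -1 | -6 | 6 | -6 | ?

-39

The 4 known values determine f uniquely (degree ≤ 3).
L_0(7) = (9)·(5)·(2)/[(-3)·(-7)·(-10)] = -3/7
L_1(7) = (12)·(5)·(2)/[(3)·(-4)·(-7)] = 10/7
L_2(7) = (12)·(9)·(2)/[(7)·(4)·(-3)] = -18/7
L_3(7) = (12)·(9)·(5)/[(10)·(7)·(3)] = 18/7
Sum: (-1)·(-3/7) + (-6)·(10/7) + 6·(-18/7) + (-6)·(18/7) = -39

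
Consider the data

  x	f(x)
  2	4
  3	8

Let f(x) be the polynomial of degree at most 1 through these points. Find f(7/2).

10

Evaluate each Lagrange basis at x = 7/2:
L_0(7/2) = (1/2)/[(-1)] = -1/2
L_1(7/2) = (3/2)/[(1)] = 3/2
Sum: 4·(-1/2) + 8·(3/2) = 10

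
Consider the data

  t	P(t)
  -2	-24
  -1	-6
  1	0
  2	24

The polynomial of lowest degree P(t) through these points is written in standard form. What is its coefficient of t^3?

3

The leading coefficient equals the top divided difference P[-2,-1,1,2].
P[-2,-1] = (-6 - (-24)) / (-1 - (-2)) = 18
P[-1,1] = (0 - (-6)) / (1 - (-1)) = 3
P[1,2] = (24 - 0) / (2 - 1) = 24
P[-2,-1,1] = (3 - 18) / (1 - (-2)) = -5
P[-1,1,2] = (24 - 3) / (2 - (-1)) = 7
P[-2,-1,1,2] = (7 - (-5)) / (2 - (-2)) = 3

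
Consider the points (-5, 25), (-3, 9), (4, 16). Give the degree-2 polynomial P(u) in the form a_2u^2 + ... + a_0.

L_0(u) = (u + 3)(u - 4) / [18] = (1/18)u^2 - (1/18)u - 2/3
L_1(u) = (u + 5)(u - 4) / [-14] = -(1/14)u^2 - (1/14)u + 10/7
L_2(u) = (u + 5)(u + 3) / [63] = (1/63)u^2 + (8/63)u + 5/21
P(u) = 25·L_0 + 9·L_1 + 16·L_2
  25·L_0(u) = (25/18)u^2 - (25/18)u - 50/3
  9·L_1(u) = -(9/14)u^2 - (9/14)u + 90/7
  16·L_2(u) = (16/63)u^2 + (128/63)u + 80/21
Adding term by term: u^2

P(u) = u^2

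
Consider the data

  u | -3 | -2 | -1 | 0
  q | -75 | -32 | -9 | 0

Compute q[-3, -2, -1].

q[-3,-2] = (-32 - (-75)) / (-2 - (-3)) = 43
q[-2,-1] = (-9 - (-32)) / (-1 - (-2)) = 23
q[-3,-2,-1] = (23 - 43) / (-1 - (-3)) = -10

-10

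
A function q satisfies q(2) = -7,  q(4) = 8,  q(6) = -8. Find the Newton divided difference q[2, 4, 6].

-31/8

q[2,4] = (8 - (-7)) / (4 - 2) = 15/2
q[4,6] = (-8 - 8) / (6 - 4) = -8
q[2,4,6] = (-8 - 15/2) / (6 - 2) = -31/8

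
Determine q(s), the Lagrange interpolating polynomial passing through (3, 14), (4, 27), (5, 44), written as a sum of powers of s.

L_0(s) = (s - 4)(s - 5) / [2] = (1/2)s^2 - (9/2)s + 10
L_1(s) = (s - 3)(s - 5) / [-1] = -s^2 + 8s - 15
L_2(s) = (s - 3)(s - 4) / [2] = (1/2)s^2 - (7/2)s + 6
q(s) = 14·L_0 + 27·L_1 + 44·L_2
  14·L_0(s) = 7s^2 - 63s + 140
  27·L_1(s) = -27s^2 + 216s - 405
  44·L_2(s) = 22s^2 - 154s + 264
Adding term by term: 2s^2 - s - 1

q(s) = 2s^2 - s - 1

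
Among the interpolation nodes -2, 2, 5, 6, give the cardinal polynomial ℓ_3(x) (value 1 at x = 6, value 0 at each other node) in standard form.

ℓ_3(x) = (x + 2)(x - 2)(x - 5) / [(8)·(4)·(1)]
       = (x^3 - 5x^2 - 4x + 20) / (32)

ℓ_3(x) = (1/32)x^3 - (5/32)x^2 - (1/8)x + 5/8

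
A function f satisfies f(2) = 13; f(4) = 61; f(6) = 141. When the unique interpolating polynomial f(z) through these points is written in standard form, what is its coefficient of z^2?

4

The leading coefficient equals the top divided difference f[2,4,6].
f[2,4] = (61 - 13) / (4 - 2) = 24
f[4,6] = (141 - 61) / (6 - 4) = 40
f[2,4,6] = (40 - 24) / (6 - 2) = 4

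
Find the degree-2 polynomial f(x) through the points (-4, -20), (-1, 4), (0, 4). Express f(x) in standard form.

f(x) = -2x^2 - 2x + 4

L_0(x) = (x + 1)x / [12] = (1/12)x^2 + (1/12)x
L_1(x) = (x + 4)x / [-3] = -(1/3)x^2 - (4/3)x
L_2(x) = (x + 4)(x + 1) / [4] = (1/4)x^2 + (5/4)x + 1
f(x) = (-20)·L_0 + 4·L_1 + 4·L_2
  (-20)·L_0(x) = -(5/3)x^2 - (5/3)x
  4·L_1(x) = -(4/3)x^2 - (16/3)x
  4·L_2(x) = x^2 + 5x + 4
Adding term by term: -2x^2 - 2x + 4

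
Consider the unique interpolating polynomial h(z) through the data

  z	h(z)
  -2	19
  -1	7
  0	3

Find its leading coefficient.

The leading coefficient equals the top divided difference h[-2,-1,0].
h[-2,-1] = (7 - 19) / (-1 - (-2)) = -12
h[-1,0] = (3 - 7) / (0 - (-1)) = -4
h[-2,-1,0] = (-4 - (-12)) / (0 - (-2)) = 4

4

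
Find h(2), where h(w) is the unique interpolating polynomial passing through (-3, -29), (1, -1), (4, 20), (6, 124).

Evaluate each Lagrange basis at w = 2:
L_0(2) = (1)·(-2)·(-4)/[(-4)·(-7)·(-9)] = -2/63
L_1(2) = (5)·(-2)·(-4)/[(4)·(-3)·(-5)] = 2/3
L_2(2) = (5)·(1)·(-4)/[(7)·(3)·(-2)] = 10/21
L_3(2) = (5)·(1)·(-2)/[(9)·(5)·(2)] = -1/9
Sum: (-29)·(-2/63) + (-1)·(2/3) + 20·(10/21) + 124·(-1/9) = -4

-4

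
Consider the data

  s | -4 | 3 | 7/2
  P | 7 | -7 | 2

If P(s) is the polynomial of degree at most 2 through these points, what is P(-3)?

-11

L_0(-3) = (-6)·(-13/2)/[(-7)·(-15/2)] = 26/35
L_1(-3) = (1)·(-13/2)/[(7)·(-1/2)] = 13/7
L_2(-3) = (1)·(-6)/[(15/2)·(1/2)] = -8/5
Sum: 7·(26/35) + (-7)·(13/7) + 2·(-8/5) = -11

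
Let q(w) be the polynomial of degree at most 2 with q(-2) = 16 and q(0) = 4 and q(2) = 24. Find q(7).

L_0(7) = (7)·(5)/[(-2)·(-4)] = 35/8
L_1(7) = (9)·(5)/[(2)·(-2)] = -45/4
L_2(7) = (9)·(7)/[(4)·(2)] = 63/8
Sum: 16·(35/8) + 4·(-45/4) + 24·(63/8) = 214

214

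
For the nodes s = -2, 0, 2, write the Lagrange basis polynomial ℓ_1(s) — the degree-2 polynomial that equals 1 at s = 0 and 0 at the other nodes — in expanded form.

ℓ_1(s) = (s + 2)(s - 2) / [(2)·(-2)]
       = (s^2 - 4) / (-4)

ℓ_1(s) = -(1/4)s^2 + 1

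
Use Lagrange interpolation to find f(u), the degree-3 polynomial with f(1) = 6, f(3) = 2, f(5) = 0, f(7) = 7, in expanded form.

Build the Lagrange basis polynomials:
L_0(u) = (u - 3)(u - 5)(u - 7) / [-48] = -(1/48)u^3 + (5/16)u^2 - (71/48)u + 35/16
L_1(u) = (u - 1)(u - 5)(u - 7) / [16] = (1/16)u^3 - (13/16)u^2 + (47/16)u - 35/16
L_2(u) = (u - 1)(u - 3)(u - 7) / [-16] = -(1/16)u^3 + (11/16)u^2 - (31/16)u + 21/16
L_3(u) = (u - 1)(u - 3)(u - 5) / [48] = (1/48)u^3 - (3/16)u^2 + (23/48)u - 5/16
f(u) = 6·L_0 + 2·L_1 + 0·L_2 + 7·L_3
  6·L_0(u) = -(1/8)u^3 + (15/8)u^2 - (71/8)u + 105/8
  2·L_1(u) = (1/8)u^3 - (13/8)u^2 + (47/8)u - 35/8
  0·L_2(u) = 0
  7·L_3(u) = (7/48)u^3 - (21/16)u^2 + (161/48)u - 35/16
Adding term by term: (7/48)u^3 - (17/16)u^2 + (17/48)u + 105/16

f(u) = (7/48)u^3 - (17/16)u^2 + (17/48)u + 105/16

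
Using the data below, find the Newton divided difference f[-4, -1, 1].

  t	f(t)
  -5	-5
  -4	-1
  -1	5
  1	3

f[-4,-1] = (5 - (-1)) / (-1 - (-4)) = 2
f[-1,1] = (3 - 5) / (1 - (-1)) = -1
f[-4,-1,1] = (-1 - 2) / (1 - (-4)) = -3/5

-3/5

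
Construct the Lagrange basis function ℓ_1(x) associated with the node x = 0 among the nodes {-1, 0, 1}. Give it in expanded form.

ℓ_1(x) = (x + 1)(x - 1) / [(1)·(-1)]
       = (x^2 - 1) / (-1)

ℓ_1(x) = -x^2 + 1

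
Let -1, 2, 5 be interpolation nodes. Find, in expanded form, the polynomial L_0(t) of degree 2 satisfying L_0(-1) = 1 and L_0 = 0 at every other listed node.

L_0(t) = (1/18)t^2 - (7/18)t + 5/9

L_0(t) = (t - 2)(t - 5) / [(-3)·(-6)]
       = (t^2 - 7t + 10) / (18)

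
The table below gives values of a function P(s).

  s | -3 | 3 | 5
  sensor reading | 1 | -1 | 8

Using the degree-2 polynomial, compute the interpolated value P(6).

229/16

Using Newton's divided-difference form:
P[-3,3] = (-1 - 1) / (3 - (-3)) = -1/3
P[3,5] = (8 - (-1)) / (5 - 3) = 9/2
P[-3,3,5] = (9/2 - (-1/3)) / (5 - (-3)) = 29/48
P(6) = 1 + (-1/3)·(9) + (29/48)·(9)·(3) = 229/16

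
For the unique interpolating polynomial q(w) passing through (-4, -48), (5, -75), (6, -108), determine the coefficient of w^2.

Build the Lagrange basis polynomials:
L_0(w) = (w - 5)(w - 6) / [90] = (1/90)w^2 - (11/90)w + 1/3
L_1(w) = (w + 4)(w - 6) / [-9] = -(1/9)w^2 + (2/9)w + 8/3
L_2(w) = (w + 4)(w - 5) / [10] = (1/10)w^2 - (1/10)w - 2
q(w) = (-48)·L_0 + (-75)·L_1 + (-108)·L_2
Only the coefficient of w^2 is needed; take it from each L_i and combine:
(-48)·(1/90) + (-75)·(-1/9) + (-108)·(1/10) = -3

-3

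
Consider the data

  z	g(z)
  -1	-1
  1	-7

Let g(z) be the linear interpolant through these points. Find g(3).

-13

L_0(3) = (2)/[(-2)] = -1
L_1(3) = (4)/[(2)] = 2
Sum: (-1)·(-1) + (-7)·(2) = -13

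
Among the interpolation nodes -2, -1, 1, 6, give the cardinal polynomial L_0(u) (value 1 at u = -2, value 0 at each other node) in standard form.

L_0(u) = (u + 1)(u - 1)(u - 6) / [(-1)·(-3)·(-8)]
       = (u^3 - 6u^2 - u + 6) / (-24)

L_0(u) = -(1/24)u^3 + (1/4)u^2 + (1/24)u - 1/4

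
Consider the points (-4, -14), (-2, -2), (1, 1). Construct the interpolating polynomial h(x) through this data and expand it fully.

h(x) = -x^2 + 2

Newton's divided differences:
h[-4,-2] = (-2 - (-14)) / (-2 - (-4)) = 6
h[-2,1] = (1 - (-2)) / (1 - (-2)) = 1
h[-4,-2,1] = (1 - 6) / (1 - (-4)) = -1
h(x) = -14 + 6·(x + 4) + (-1)·(x + 4)(x + 2)
Expanding: h(x) = -x^2 + 2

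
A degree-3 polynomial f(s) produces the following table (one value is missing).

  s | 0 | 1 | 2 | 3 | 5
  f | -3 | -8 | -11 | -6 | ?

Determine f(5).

52

The 4 known values determine f uniquely (degree ≤ 3).
L_0(5) = (4)·(3)·(2)/[(-1)·(-2)·(-3)] = -4
L_1(5) = (5)·(3)·(2)/[(1)·(-1)·(-2)] = 15
L_2(5) = (5)·(4)·(2)/[(2)·(1)·(-1)] = -20
L_3(5) = (5)·(4)·(3)/[(3)·(2)·(1)] = 10
Sum: (-3)·(-4) + (-8)·(15) + (-11)·(-20) + (-6)·(10) = 52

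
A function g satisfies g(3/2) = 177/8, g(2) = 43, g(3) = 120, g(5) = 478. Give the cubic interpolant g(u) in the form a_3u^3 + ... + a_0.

Build the Lagrange basis polynomials:
L_0(u) = (u - 2)(u - 3)(u - 5) / [-21/8] = -(8/21)u^3 + (80/21)u^2 - (248/21)u + 80/7
L_1(u) = (u - 3/2)(u - 3)(u - 5) / [3/2] = (2/3)u^3 - (19/3)u^2 + 18u - 15
L_2(u) = (u - 3/2)(u - 2)(u - 5) / [-3] = -(1/3)u^3 + (17/6)u^2 - (41/6)u + 5
L_3(u) = (u - 3/2)(u - 2)(u - 3) / [21] = (1/21)u^3 - (13/42)u^2 + (9/14)u - 3/7
g(u) = (177/8)·L_0 + 43·L_1 + 120·L_2 + 478·L_3
  (177/8)·L_0(u) = -(59/7)u^3 + (590/7)u^2 - (1829/7)u + 1770/7
  43·L_1(u) = (86/3)u^3 - (817/3)u^2 + 774u - 645
  120·L_2(u) = -40u^3 + 340u^2 - 820u + 600
  478·L_3(u) = (478/21)u^3 - (3107/21)u^2 + (2151/7)u - 1434/7
Adding term by term: 3u^3 + 4u^2 + 3

g(u) = 3u^3 + 4u^2 + 3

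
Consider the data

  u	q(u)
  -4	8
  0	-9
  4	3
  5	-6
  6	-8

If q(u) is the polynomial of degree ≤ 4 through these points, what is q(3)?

1707/160

Evaluate each Lagrange basis at u = 3:
L_0(3) = (3)·(-1)·(-2)·(-3)/[(-4)·(-8)·(-9)·(-10)] = -1/160
L_1(3) = (7)·(-1)·(-2)·(-3)/[(4)·(-4)·(-5)·(-6)] = 7/80
L_2(3) = (7)·(3)·(-2)·(-3)/[(8)·(4)·(-1)·(-2)] = 63/32
L_3(3) = (7)·(3)·(-1)·(-3)/[(9)·(5)·(1)·(-1)] = -7/5
L_4(3) = (7)·(3)·(-1)·(-2)/[(10)·(6)·(2)·(1)] = 7/20
Sum: 8·(-1/160) + (-9)·(7/80) + 3·(63/32) + (-6)·(-7/5) + (-8)·(7/20) = 1707/160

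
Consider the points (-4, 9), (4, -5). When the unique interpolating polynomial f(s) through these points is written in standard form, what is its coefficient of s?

The leading coefficient equals the top divided difference f[-4,4].
f[-4,4] = (-5 - 9) / (4 - (-4)) = -7/4

-7/4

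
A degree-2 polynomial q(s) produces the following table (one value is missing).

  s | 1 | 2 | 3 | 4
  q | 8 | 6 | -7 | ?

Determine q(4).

The 3 known values determine q uniquely (degree ≤ 2).
L_0(4) = (2)·(1)/[(-1)·(-2)] = 1
L_1(4) = (3)·(1)/[(1)·(-1)] = -3
L_2(4) = (3)·(2)/[(2)·(1)] = 3
Sum: 8·(1) + 6·(-3) + (-7)·(3) = -31

-31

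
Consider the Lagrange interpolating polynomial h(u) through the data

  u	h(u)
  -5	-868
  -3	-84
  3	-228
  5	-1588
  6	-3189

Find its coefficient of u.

3

Build the Lagrange basis polynomials:
L_0(u) = (u + 3)(u - 3)(u - 5)(u - 6) / [1760] = (1/1760)u^4 - (1/160)u^3 + (21/1760)u^2 + (9/160)u - 27/176
L_1(u) = (u + 5)(u - 3)(u - 5)(u - 6) / [-864] = -(1/864)u^4 + (1/96)u^3 + (7/864)u^2 - (25/96)u + 25/48
L_2(u) = (u + 5)(u + 3)(u - 5)(u - 6) / [288] = (1/288)u^4 - (1/96)u^3 - (43/288)u^2 + (25/96)u + 25/16
L_3(u) = (u + 5)(u + 3)(u - 3)(u - 6) / [-160] = -(1/160)u^4 + (1/160)u^3 + (39/160)u^2 - (9/160)u - 27/16
L_4(u) = (u + 5)(u + 3)(u - 3)(u - 5) / [297] = (1/297)u^4 - (34/297)u^2 + 25/33
h(u) = (-868)·L_0 + (-84)·L_1 + (-228)·L_2 + (-1588)·L_3 + (-3189)·L_4
Only the coefficient of u is needed; take it from each L_i and combine:
(-868)·(9/160) + (-84)·(-25/96) + (-228)·(25/96) + (-1588)·(-9/160) + (-3189)·(0) = 3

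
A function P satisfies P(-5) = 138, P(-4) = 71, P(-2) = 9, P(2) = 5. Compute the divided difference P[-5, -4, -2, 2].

P[-5,-4] = (71 - 138) / (-4 - (-5)) = -67
P[-4,-2] = (9 - 71) / (-2 - (-4)) = -31
P[-2,2] = (5 - 9) / (2 - (-2)) = -1
P[-5,-4,-2] = (-31 - (-67)) / (-2 - (-5)) = 12
P[-4,-2,2] = (-1 - (-31)) / (2 - (-4)) = 5
P[-5,-4,-2,2] = (5 - 12) / (2 - (-5)) = -1

-1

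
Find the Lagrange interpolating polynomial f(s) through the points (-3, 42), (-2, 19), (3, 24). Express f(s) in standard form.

f(s) = 4s^2 - 3s - 3

Build the Lagrange basis polynomials:
L_0(s) = (s + 2)(s - 3) / [6] = (1/6)s^2 - (1/6)s - 1
L_1(s) = (s + 3)(s - 3) / [-5] = -(1/5)s^2 + 9/5
L_2(s) = (s + 3)(s + 2) / [30] = (1/30)s^2 + (1/6)s + 1/5
f(s) = 42·L_0 + 19·L_1 + 24·L_2
  42·L_0(s) = 7s^2 - 7s - 42
  19·L_1(s) = -(19/5)s^2 + 171/5
  24·L_2(s) = (4/5)s^2 + 4s + 24/5
Adding term by term: 4s^2 - 3s - 3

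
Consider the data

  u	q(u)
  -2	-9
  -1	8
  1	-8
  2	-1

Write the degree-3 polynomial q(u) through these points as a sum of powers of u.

Build the Lagrange basis polynomials:
L_0(u) = (u + 1)(u - 1)(u - 2) / [-12] = -(1/12)u^3 + (1/6)u^2 + (1/12)u - 1/6
L_1(u) = (u + 2)(u - 1)(u - 2) / [6] = (1/6)u^3 - (1/6)u^2 - (2/3)u + 2/3
L_2(u) = (u + 2)(u + 1)(u - 2) / [-6] = -(1/6)u^3 - (1/6)u^2 + (2/3)u + 2/3
L_3(u) = (u + 2)(u + 1)(u - 1) / [12] = (1/12)u^3 + (1/6)u^2 - (1/12)u - 1/6
q(u) = (-9)·L_0 + 8·L_1 + (-8)·L_2 + (-1)·L_3
  (-9)·L_0(u) = (3/4)u^3 - (3/2)u^2 - (3/4)u + 3/2
  8·L_1(u) = (4/3)u^3 - (4/3)u^2 - (16/3)u + 16/3
  (-8)·L_2(u) = (4/3)u^3 + (4/3)u^2 - (16/3)u - 16/3
  (-1)·L_3(u) = -(1/12)u^3 - (1/6)u^2 + (1/12)u + 1/6
Adding term by term: (10/3)u^3 - (5/3)u^2 - (34/3)u + 5/3

q(u) = (10/3)u^3 - (5/3)u^2 - (34/3)u + 5/3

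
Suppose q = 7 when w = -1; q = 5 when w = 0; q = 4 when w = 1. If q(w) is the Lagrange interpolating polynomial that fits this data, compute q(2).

Evaluate each Lagrange basis at w = 2:
L_0(2) = (2)·(1)/[(-1)·(-2)] = 1
L_1(2) = (3)·(1)/[(1)·(-1)] = -3
L_2(2) = (3)·(2)/[(2)·(1)] = 3
Sum: 7·(1) + 5·(-3) + 4·(3) = 4

4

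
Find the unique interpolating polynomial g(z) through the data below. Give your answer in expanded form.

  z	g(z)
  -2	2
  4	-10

g(z) = -2z - 2

L_0(z) = (z - 4) / [-6] = -(1/6)z + 2/3
L_1(z) = (z + 2) / [6] = (1/6)z + 1/3
g(z) = 2·L_0 + (-10)·L_1
  2·L_0(z) = -(1/3)z + 4/3
  (-10)·L_1(z) = -(5/3)z - 10/3
Adding term by term: -2z - 2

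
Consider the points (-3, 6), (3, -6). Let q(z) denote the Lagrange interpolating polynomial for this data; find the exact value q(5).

-10

L_0(5) = (2)/[(-6)] = -1/3
L_1(5) = (8)/[(6)] = 4/3
Sum: 6·(-1/3) + (-6)·(4/3) = -10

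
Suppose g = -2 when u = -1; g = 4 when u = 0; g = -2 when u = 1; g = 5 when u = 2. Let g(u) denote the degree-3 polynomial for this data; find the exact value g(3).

50

L_0(3) = (3)·(2)·(1)/[(-1)·(-2)·(-3)] = -1
L_1(3) = (4)·(2)·(1)/[(1)·(-1)·(-2)] = 4
L_2(3) = (4)·(3)·(1)/[(2)·(1)·(-1)] = -6
L_3(3) = (4)·(3)·(2)/[(3)·(2)·(1)] = 4
Sum: (-2)·(-1) + 4·(4) + (-2)·(-6) + 5·(4) = 50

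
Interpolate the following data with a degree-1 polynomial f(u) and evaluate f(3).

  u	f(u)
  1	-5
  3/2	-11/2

L_0(3) = (3/2)/[(-1/2)] = -3
L_1(3) = (2)/[(1/2)] = 4
Sum: (-5)·(-3) + (-11/2)·(4) = -7

-7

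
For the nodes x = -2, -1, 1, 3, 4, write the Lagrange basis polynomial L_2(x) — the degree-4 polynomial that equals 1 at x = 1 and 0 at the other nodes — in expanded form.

L_2(x) = (x + 2)(x + 1)(x - 3)(x - 4) / [(3)·(2)·(-2)·(-3)]
       = (x^4 - 4x^3 - 7x^2 + 22x + 24) / (36)

L_2(x) = (1/36)x^4 - (1/9)x^3 - (7/36)x^2 + (11/18)x + 2/3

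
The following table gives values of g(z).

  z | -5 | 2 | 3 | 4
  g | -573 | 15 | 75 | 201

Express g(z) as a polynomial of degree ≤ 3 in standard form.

g(z) = 4z^3 - 3z^2 - z - 3

L_0(z) = (z - 2)(z - 3)(z - 4) / [-504] = -(1/504)z^3 + (1/56)z^2 - (13/252)z + 1/21
L_1(z) = (z + 5)(z - 3)(z - 4) / [14] = (1/14)z^3 - (1/7)z^2 - (23/14)z + 30/7
L_2(z) = (z + 5)(z - 2)(z - 4) / [-8] = -(1/8)z^3 + (1/8)z^2 + (11/4)z - 5
L_3(z) = (z + 5)(z - 2)(z - 3) / [18] = (1/18)z^3 - (19/18)z + 5/3
g(z) = (-573)·L_0 + 15·L_1 + 75·L_2 + 201·L_3
  (-573)·L_0(z) = (191/168)z^3 - (573/56)z^2 + (2483/84)z - 191/7
  15·L_1(z) = (15/14)z^3 - (15/7)z^2 - (345/14)z + 450/7
  75·L_2(z) = -(75/8)z^3 + (75/8)z^2 + (825/4)z - 375
  201·L_3(z) = (67/6)z^3 - (1273/6)z + 335
Adding term by term: 4z^3 - 3z^2 - z - 3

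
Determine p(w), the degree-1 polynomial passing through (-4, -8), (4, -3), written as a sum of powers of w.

p(w) = (5/8)w - 11/2

L_0(w) = (w - 4) / [-8] = -(1/8)w + 1/2
L_1(w) = (w + 4) / [8] = (1/8)w + 1/2
p(w) = (-8)·L_0 + (-3)·L_1
  (-8)·L_0(w) = w - 4
  (-3)·L_1(w) = -(3/8)w - 3/2
Adding term by term: (5/8)w - 11/2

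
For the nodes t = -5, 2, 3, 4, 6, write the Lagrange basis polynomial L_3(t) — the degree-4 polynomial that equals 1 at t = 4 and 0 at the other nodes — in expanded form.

L_3(t) = (t + 5)(t - 2)(t - 3)(t - 6) / [(9)·(2)·(1)·(-2)]
       = (t^4 - 6t^3 - 19t^2 + 144t - 180) / (-36)

L_3(t) = -(1/36)t^4 + (1/6)t^3 + (19/36)t^2 - 4t + 5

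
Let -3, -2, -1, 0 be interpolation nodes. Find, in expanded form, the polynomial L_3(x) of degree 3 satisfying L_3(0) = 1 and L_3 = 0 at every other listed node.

L_3(x) = (x + 3)(x + 2)(x + 1) / [(3)·(2)·(1)]
       = (x^3 + 6x^2 + 11x + 6) / (6)

L_3(x) = (1/6)x^3 + x^2 + (11/6)x + 1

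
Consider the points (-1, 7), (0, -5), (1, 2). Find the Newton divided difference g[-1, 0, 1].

19/2

g[-1,0] = (-5 - 7) / (0 - (-1)) = -12
g[0,1] = (2 - (-5)) / (1 - 0) = 7
g[-1,0,1] = (7 - (-12)) / (1 - (-1)) = 19/2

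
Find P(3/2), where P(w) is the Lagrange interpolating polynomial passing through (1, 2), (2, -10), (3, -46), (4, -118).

L_0(3/2) = (-1/2)·(-3/2)·(-5/2)/[(-1)·(-2)·(-3)] = 5/16
L_1(3/2) = (1/2)·(-3/2)·(-5/2)/[(1)·(-1)·(-2)] = 15/16
L_2(3/2) = (1/2)·(-1/2)·(-5/2)/[(2)·(1)·(-1)] = -5/16
L_3(3/2) = (1/2)·(-1/2)·(-3/2)/[(3)·(2)·(1)] = 1/16
Sum: 2·(5/16) + (-10)·(15/16) + (-46)·(-5/16) + (-118)·(1/16) = -7/4

-7/4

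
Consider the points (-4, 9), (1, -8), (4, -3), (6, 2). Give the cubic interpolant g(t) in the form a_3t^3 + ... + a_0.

g(t) = -(7/150)t^3 + (17/25)t^2 - (113/150)t - 197/25

Build the Lagrange basis polynomials:
L_0(t) = (t - 1)(t - 4)(t - 6) / [-400] = -(1/400)t^3 + (11/400)t^2 - (17/200)t + 3/50
L_1(t) = (t + 4)(t - 4)(t - 6) / [75] = (1/75)t^3 - (2/25)t^2 - (16/75)t + 32/25
L_2(t) = (t + 4)(t - 1)(t - 6) / [-48] = -(1/48)t^3 + (1/16)t^2 + (11/24)t - 1/2
L_3(t) = (t + 4)(t - 1)(t - 4) / [100] = (1/100)t^3 - (1/100)t^2 - (4/25)t + 4/25
g(t) = 9·L_0 + (-8)·L_1 + (-3)·L_2 + 2·L_3
  9·L_0(t) = -(9/400)t^3 + (99/400)t^2 - (153/200)t + 27/50
  (-8)·L_1(t) = -(8/75)t^3 + (16/25)t^2 + (128/75)t - 256/25
  (-3)·L_2(t) = (1/16)t^3 - (3/16)t^2 - (11/8)t + 3/2
  2·L_3(t) = (1/50)t^3 - (1/50)t^2 - (8/25)t + 8/25
Adding term by term: -(7/150)t^3 + (17/25)t^2 - (113/150)t - 197/25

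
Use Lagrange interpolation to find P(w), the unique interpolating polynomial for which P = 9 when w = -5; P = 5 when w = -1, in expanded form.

P(w) = -w + 4

Build the Lagrange basis polynomials:
L_0(w) = (w + 1) / [-4] = -(1/4)w - 1/4
L_1(w) = (w + 5) / [4] = (1/4)w + 5/4
P(w) = 9·L_0 + 5·L_1
  9·L_0(w) = -(9/4)w - 9/4
  5·L_1(w) = (5/4)w + 25/4
Adding term by term: -w + 4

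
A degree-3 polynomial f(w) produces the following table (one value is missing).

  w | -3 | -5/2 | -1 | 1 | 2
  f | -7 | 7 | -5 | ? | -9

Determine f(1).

-5117/135

The 4 known values determine f uniquely (degree ≤ 3).
Evaluate each Lagrange basis at w = 1:
L_0(1) = (7/2)·(2)·(-1)/[(-1/2)·(-2)·(-5)] = 7/5
L_1(1) = (4)·(2)·(-1)/[(1/2)·(-3/2)·(-9/2)] = -64/27
L_2(1) = (4)·(7/2)·(-1)/[(2)·(3/2)·(-3)] = 14/9
L_3(1) = (4)·(7/2)·(2)/[(5)·(9/2)·(3)] = 56/135
Sum: (-7)·(7/5) + 7·(-64/27) + (-5)·(14/9) + (-9)·(56/135) = -5117/135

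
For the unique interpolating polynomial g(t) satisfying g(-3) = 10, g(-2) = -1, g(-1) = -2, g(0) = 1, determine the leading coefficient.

L_0(t) = (t + 2)(t + 1)t / [-6] = -(1/6)t^3 - (1/2)t^2 - (1/3)t
L_1(t) = (t + 3)(t + 1)t / [2] = (1/2)t^3 + 2t^2 + (3/2)t
L_2(t) = (t + 3)(t + 2)t / [-2] = -(1/2)t^3 - (5/2)t^2 - 3t
L_3(t) = (t + 3)(t + 2)(t + 1) / [6] = (1/6)t^3 + t^2 + (11/6)t + 1
g(t) = 10·L_0 + (-1)·L_1 + (-2)·L_2 + 1·L_3
Only the coefficient of t^3 is needed; take it from each L_i and combine:
10·(-1/6) + (-1)·(1/2) + (-2)·(-1/2) + 1·(1/6) = -1

-1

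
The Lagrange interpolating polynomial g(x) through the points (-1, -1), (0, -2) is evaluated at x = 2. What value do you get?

-4

Evaluate each Lagrange basis at x = 2:
L_0(2) = (2)/[(-1)] = -2
L_1(2) = (3)/[(1)] = 3
Sum: (-1)·(-2) + (-2)·(3) = -4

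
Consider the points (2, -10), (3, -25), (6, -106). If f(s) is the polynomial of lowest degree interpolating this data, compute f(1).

Using Newton's divided-difference form:
f[2,3] = (-25 - (-10)) / (3 - 2) = -15
f[3,6] = (-106 - (-25)) / (6 - 3) = -27
f[2,3,6] = (-27 - (-15)) / (6 - 2) = -3
f(1) = -10 + (-15)·(-1) + (-3)·(-1)·(-2) = -1

-1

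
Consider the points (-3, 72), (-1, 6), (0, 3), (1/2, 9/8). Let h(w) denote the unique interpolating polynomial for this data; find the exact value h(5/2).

-491/8

Using Newton's divided-difference form:
h[-3,-1] = (6 - 72) / (-1 - (-3)) = -33
h[-1,0] = (3 - 6) / (0 - (-1)) = -3
h[0,1/2] = (9/8 - 3) / (1/2 - 0) = -15/4
h[-3,-1,0] = (-3 - (-33)) / (0 - (-3)) = 10
h[-1,0,1/2] = (-15/4 - (-3)) / (1/2 - (-1)) = -1/2
h[-3,-1,0,1/2] = (-1/2 - 10) / (1/2 - (-3)) = -3
h(5/2) = 72 + (-33)·(11/2) + 10·(11/2)·(7/2) + (-3)·(11/2)·(7/2)·(5/2) = -491/8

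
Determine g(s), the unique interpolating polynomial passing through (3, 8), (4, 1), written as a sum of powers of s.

g(s) = -7s + 29

Build the Lagrange basis polynomials:
L_0(s) = (s - 4) / [-1] = -s + 4
L_1(s) = (s - 3) / [1] = s - 3
g(s) = 8·L_0 + 1·L_1
  8·L_0(s) = -8s + 32
  1·L_1(s) = s - 3
Adding term by term: -7s + 29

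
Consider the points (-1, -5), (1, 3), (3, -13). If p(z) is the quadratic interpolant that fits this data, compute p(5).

-53

Evaluate each Lagrange basis at z = 5:
L_0(5) = (4)·(2)/[(-2)·(-4)] = 1
L_1(5) = (6)·(2)/[(2)·(-2)] = -3
L_2(5) = (6)·(4)/[(4)·(2)] = 3
Sum: (-5)·(1) + 3·(-3) + (-13)·(3) = -53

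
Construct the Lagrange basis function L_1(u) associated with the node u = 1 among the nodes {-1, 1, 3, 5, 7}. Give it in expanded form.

L_1(u) = -(1/96)u^4 + (7/48)u^3 - (7/12)u^2 + (17/48)u + 35/32

L_1(u) = (u + 1)(u - 3)(u - 5)(u - 7) / [(2)·(-2)·(-4)·(-6)]
       = (u^4 - 14u^3 + 56u^2 - 34u - 105) / (-96)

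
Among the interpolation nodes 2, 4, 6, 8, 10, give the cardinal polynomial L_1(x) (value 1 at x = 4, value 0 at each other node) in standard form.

L_1(x) = (x - 2)(x - 6)(x - 8)(x - 10) / [(2)·(-2)·(-4)·(-6)]
       = (x^4 - 26x^3 + 236x^2 - 856x + 960) / (-96)

L_1(x) = -(1/96)x^4 + (13/48)x^3 - (59/24)x^2 + (107/12)x - 10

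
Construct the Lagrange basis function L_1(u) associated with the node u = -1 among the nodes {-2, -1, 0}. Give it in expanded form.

L_1(u) = -u^2 - 2u

L_1(u) = (u + 2)u / [(1)·(-1)]
       = (u^2 + 2u) / (-1)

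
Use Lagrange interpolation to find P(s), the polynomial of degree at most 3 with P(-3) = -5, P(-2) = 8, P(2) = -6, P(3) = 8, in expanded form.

Build the Lagrange basis polynomials:
L_0(s) = (s + 2)(s - 2)(s - 3) / [-30] = -(1/30)s^3 + (1/10)s^2 + (2/15)s - 2/5
L_1(s) = (s + 3)(s - 2)(s - 3) / [20] = (1/20)s^3 - (1/10)s^2 - (9/20)s + 9/10
L_2(s) = (s + 3)(s + 2)(s - 3) / [-20] = -(1/20)s^3 - (1/10)s^2 + (9/20)s + 9/10
L_3(s) = (s + 3)(s + 2)(s - 2) / [30] = (1/30)s^3 + (1/10)s^2 - (2/15)s - 2/5
P(s) = (-5)·L_0 + 8·L_1 + (-6)·L_2 + 8·L_3
  (-5)·L_0(s) = (1/6)s^3 - (1/2)s^2 - (2/3)s + 2
  8·L_1(s) = (2/5)s^3 - (4/5)s^2 - (18/5)s + 36/5
  (-6)·L_2(s) = (3/10)s^3 + (3/5)s^2 - (27/10)s - 27/5
  8·L_3(s) = (4/15)s^3 + (4/5)s^2 - (16/15)s - 16/5
Adding term by term: (17/15)s^3 + (1/10)s^2 - (241/30)s + 3/5

P(s) = (17/15)s^3 + (1/10)s^2 - (241/30)s + 3/5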